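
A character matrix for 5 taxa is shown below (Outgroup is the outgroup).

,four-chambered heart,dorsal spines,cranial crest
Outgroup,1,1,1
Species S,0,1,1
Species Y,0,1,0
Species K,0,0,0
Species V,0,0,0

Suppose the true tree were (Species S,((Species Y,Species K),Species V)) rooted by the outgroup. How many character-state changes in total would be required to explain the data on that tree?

4

Map each character onto (Species S,((Species Y,Species K),Species V)) (rooted by Outgroup) and count the minimum state changes it requires (Fitch parsimony):
four-chambered heart: 1; dorsal spines: 2; cranial crest: 1.
Total tree length = 4.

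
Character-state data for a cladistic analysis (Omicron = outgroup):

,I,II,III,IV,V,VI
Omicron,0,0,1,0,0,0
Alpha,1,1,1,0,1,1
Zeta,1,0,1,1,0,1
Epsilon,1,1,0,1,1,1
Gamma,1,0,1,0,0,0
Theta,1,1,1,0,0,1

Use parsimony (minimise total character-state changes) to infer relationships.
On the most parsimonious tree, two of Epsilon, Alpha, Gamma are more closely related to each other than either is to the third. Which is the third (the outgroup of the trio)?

Gamma

Character polarity is set by the outgroup: the derived state is whichever differs from the outgroup's state, so for III the derived state is '0', and for the remaining characters it is '1'.
I (derived state '1') is shared by all ingroup taxa — unites the whole ingroup.
II: derived state '1' in Alpha, Epsilon, and Theta only — synapomorphy for {Alpha, Epsilon, Theta}.
III (derived state '0') is unique to Epsilon (autapomorphy; uninformative for grouping).
IV (state '1') occurs in Epsilon and Zeta but conflicts with the nesting implied by the other characters — most parsimoniously interpreted as homoplasy.
Only Alpha and Epsilon show the derived state '1' for V, supporting them as a clade.
Only Alpha, Epsilon, Theta, and Zeta show the derived state '1' for VI, supporting them as a clade.
Most parsimonious ingroup topology: ((((Alpha,Epsilon),Theta),Zeta),Gamma).
Epsilon and Alpha share a more recent common ancestor with each other than either does with Gamma, so Gamma is the least closely related of the three.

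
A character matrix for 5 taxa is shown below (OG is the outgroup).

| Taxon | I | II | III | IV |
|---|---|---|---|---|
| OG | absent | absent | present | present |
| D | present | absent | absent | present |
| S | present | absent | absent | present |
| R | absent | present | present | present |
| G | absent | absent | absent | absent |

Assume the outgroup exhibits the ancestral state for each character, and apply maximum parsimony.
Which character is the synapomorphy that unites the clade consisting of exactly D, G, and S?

Character polarity is set by the outgroup: the derived state is whichever differs from the outgroup's state, so for III, IV the derived state is 'absent', and for the remaining characters it is 'present'.
I (derived state 'present') is shared by D and S — a synapomorphy uniting that clade.
II (derived state 'present') is unique to R (autapomorphy; uninformative for grouping).
III: derived state 'absent' in D, G, and S only — synapomorphy for {D, G, S}.
IV: derived state 'absent' in G only — an autapomorphy, so it tells us nothing about relationships among taxa.
Most parsimonious ingroup topology: (((D,S),G),R).
The clade {D, G, S} is supported by III: its derived state 'absent' occurs in exactly those taxa and in no other taxon (including the outgroup).

III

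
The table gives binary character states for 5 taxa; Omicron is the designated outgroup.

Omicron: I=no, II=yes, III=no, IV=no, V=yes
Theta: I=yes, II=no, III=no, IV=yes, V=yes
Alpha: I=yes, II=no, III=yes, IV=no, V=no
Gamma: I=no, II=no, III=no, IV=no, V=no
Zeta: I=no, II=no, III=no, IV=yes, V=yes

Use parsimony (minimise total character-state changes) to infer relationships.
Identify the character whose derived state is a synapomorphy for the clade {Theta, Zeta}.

IV

Character polarity is set by the outgroup: the derived state is whichever differs from the outgroup's state, so for II, V the derived state is 'no', and for the remaining characters it is 'yes'.
I groups Alpha and Theta, which is incompatible with the clades supported by the remaining characters; treating it as convergent (homoplasy) costs fewer steps than any alternative tree.
All ingroup taxa share the derived state 'no' for II; it defines the ingroup but does not resolve relationships within it.
III: derived state 'yes' in Alpha only — an autapomorphy, so it tells us nothing about relationships among taxa.
Only Theta and Zeta show the derived state 'yes' for IV, supporting them as a clade.
Only Alpha and Gamma show the derived state 'no' for V, supporting them as a clade.
Most parsimonious ingroup topology: ((Theta,Zeta),(Alpha,Gamma)).
The clade {Theta, Zeta} is supported by IV: its derived state 'yes' occurs in exactly those taxa and in no other taxon (including the outgroup).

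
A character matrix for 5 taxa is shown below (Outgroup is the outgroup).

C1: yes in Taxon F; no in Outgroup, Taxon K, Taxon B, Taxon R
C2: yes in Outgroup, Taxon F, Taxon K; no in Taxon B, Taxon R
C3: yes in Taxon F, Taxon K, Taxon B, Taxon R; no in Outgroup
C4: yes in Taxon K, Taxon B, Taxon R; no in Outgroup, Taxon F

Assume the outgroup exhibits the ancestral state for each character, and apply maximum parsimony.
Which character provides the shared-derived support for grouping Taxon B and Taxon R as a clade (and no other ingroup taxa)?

C2

Character polarity is set by the outgroup: the derived state is whichever differs from the outgroup's state, so for C2 the derived state is 'no', and for the remaining characters it is 'yes'.
C1 (derived state 'yes') is unique to Taxon F (autapomorphy; uninformative for grouping).
C2: derived state 'no' in Taxon B and Taxon R only — synapomorphy for {Taxon B, Taxon R}.
C3 (derived state 'yes') is shared by all ingroup taxa — unites the whole ingroup.
C4: derived state 'yes' in Taxon B, Taxon K, and Taxon R only — synapomorphy for {Taxon B, Taxon K, Taxon R}.
Most parsimonious ingroup topology: (Taxon F,(Taxon K,(Taxon B,Taxon R))).
The clade {Taxon B, Taxon R} is supported by C2: its derived state 'no' occurs in exactly those taxa and in no other taxon (including the outgroup).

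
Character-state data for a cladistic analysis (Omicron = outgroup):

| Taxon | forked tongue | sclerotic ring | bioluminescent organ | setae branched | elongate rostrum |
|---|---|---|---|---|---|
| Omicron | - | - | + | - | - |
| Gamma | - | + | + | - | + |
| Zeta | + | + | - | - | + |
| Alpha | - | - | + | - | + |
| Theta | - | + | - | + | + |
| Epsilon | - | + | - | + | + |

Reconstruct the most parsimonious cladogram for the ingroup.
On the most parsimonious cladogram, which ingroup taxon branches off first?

Alpha

Character polarity is set by the outgroup: the derived state is whichever differs from the outgroup's state, so for bioluminescent organ the derived state is '-', and for the remaining characters it is '+'.
forked tongue: derived state '+' in Zeta only — an autapomorphy, so it tells us nothing about relationships among taxa.
sclerotic ring: derived state '+' in Epsilon, Gamma, Theta, and Zeta only — synapomorphy for {Epsilon, Gamma, Theta, Zeta}.
bioluminescent organ (derived state '-') is shared by Epsilon, Theta, and Zeta — a synapomorphy uniting that clade.
setae branched: derived state '+' in Epsilon and Theta only — synapomorphy for {Epsilon, Theta}.
All ingroup taxa share the derived state '+' for elongate rostrum; it defines the ingroup but does not resolve relationships within it.
Most parsimonious ingroup topology: ((Gamma,(Zeta,(Theta,Epsilon))),Alpha).
Alpha is sister to the clade containing all other ingroup taxa, so it is the earliest-diverging (most basal) ingroup lineage.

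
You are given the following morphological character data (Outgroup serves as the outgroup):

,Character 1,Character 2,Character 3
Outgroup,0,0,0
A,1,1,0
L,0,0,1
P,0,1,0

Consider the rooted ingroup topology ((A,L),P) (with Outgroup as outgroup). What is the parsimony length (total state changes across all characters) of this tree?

Map each character onto ((A,L),P) (rooted by Outgroup) and count the minimum state changes it requires (Fitch parsimony):
Character 1: 1; Character 2: 2; Character 3: 1.
Total tree length = 4.

4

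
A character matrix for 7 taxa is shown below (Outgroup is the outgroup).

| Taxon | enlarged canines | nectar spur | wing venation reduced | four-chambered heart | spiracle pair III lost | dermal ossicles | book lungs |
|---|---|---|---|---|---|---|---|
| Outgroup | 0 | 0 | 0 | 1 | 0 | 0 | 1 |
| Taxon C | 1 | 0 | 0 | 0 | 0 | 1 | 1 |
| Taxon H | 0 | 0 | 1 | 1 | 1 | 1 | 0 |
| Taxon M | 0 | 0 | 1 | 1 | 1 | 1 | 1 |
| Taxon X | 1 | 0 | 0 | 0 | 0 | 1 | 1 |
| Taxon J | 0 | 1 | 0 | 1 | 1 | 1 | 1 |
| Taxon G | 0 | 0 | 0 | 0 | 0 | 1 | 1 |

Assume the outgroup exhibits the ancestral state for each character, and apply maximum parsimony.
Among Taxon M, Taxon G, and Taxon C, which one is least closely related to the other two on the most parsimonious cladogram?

Taxon M

Character polarity is set by the outgroup: the derived state is whichever differs from the outgroup's state, so for four-chambered heart, book lungs the derived state is '0', and for the remaining characters it is '1'.
enlarged canines: derived state '1' in Taxon C and Taxon X only — synapomorphy for {Taxon C, Taxon X}.
nectar spur: derived state '1' in Taxon J only — an autapomorphy, so it tells us nothing about relationships among taxa.
wing venation reduced (derived state '1') is shared by Taxon H and Taxon M — a synapomorphy uniting that clade.
Only Taxon C, Taxon G, and Taxon X show the derived state '0' for four-chambered heart, supporting them as a clade.
Only Taxon H, Taxon J, and Taxon M show the derived state '1' for spiracle pair III lost, supporting them as a clade.
All ingroup taxa share the derived state '1' for dermal ossicles; it defines the ingroup but does not resolve relationships within it.
book lungs: derived state '0' in Taxon H only — an autapomorphy, so it tells us nothing about relationships among taxa.
Most parsimonious ingroup topology: (((Taxon C,Taxon X),Taxon G),((Taxon H,Taxon M),Taxon J)).
Taxon G and Taxon C share a more recent common ancestor with each other than either does with Taxon M, so Taxon M is the least closely related of the three.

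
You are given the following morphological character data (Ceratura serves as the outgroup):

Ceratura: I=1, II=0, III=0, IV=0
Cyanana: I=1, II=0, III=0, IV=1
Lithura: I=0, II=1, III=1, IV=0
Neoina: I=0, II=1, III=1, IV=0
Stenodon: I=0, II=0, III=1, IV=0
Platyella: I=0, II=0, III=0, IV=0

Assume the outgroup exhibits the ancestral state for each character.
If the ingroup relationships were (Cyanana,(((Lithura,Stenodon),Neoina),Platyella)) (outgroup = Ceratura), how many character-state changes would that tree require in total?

5

Map each character onto (Cyanana,(((Lithura,Stenodon),Neoina),Platyella)) (rooted by Ceratura) and count the minimum state changes it requires (Fitch parsimony):
I: 1; II: 2; III: 1; IV: 1.
Total tree length = 5.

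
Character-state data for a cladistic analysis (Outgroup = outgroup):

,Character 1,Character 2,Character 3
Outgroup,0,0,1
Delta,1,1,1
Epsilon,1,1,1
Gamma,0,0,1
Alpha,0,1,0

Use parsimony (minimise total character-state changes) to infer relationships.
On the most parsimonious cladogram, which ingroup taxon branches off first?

Gamma

Character polarity is set by the outgroup: the derived state is whichever differs from the outgroup's state, so for Character 3 the derived state is '0', and for the remaining characters it is '1'.
Character 1: derived state '1' in Delta and Epsilon only — synapomorphy for {Delta, Epsilon}.
Only Alpha, Delta, and Epsilon show the derived state '1' for Character 2, supporting them as a clade.
Character 3 (derived state '0') is unique to Alpha (autapomorphy; uninformative for grouping).
Most parsimonious ingroup topology: (((Delta,Epsilon),Alpha),Gamma).
Gamma is sister to the clade containing all other ingroup taxa, so it is the earliest-diverging (most basal) ingroup lineage.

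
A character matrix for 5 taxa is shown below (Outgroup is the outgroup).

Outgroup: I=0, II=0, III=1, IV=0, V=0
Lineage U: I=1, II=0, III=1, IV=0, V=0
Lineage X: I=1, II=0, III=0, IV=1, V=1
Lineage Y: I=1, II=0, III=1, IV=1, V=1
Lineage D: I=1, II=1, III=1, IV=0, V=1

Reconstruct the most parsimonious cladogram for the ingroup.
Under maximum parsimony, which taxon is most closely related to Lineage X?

Lineage Y

Character polarity is set by the outgroup: the derived state is whichever differs from the outgroup's state, so for III the derived state is '0', and for the remaining characters it is '1'.
All ingroup taxa share the derived state '1' for I; it defines the ingroup but does not resolve relationships within it.
II: derived state '1' in Lineage D only — an autapomorphy, so it tells us nothing about relationships among taxa.
III (derived state '0') is unique to Lineage X (autapomorphy; uninformative for grouping).
IV: derived state '1' in Lineage X and Lineage Y only — synapomorphy for {Lineage X, Lineage Y}.
V: derived state '1' in Lineage D, Lineage X, and Lineage Y only — synapomorphy for {Lineage D, Lineage X, Lineage Y}.
Most parsimonious ingroup topology: (Lineage U,((Lineage X,Lineage Y),Lineage D)).
Lineage X and Lineage Y form a cherry on this tree, so they are sister taxa.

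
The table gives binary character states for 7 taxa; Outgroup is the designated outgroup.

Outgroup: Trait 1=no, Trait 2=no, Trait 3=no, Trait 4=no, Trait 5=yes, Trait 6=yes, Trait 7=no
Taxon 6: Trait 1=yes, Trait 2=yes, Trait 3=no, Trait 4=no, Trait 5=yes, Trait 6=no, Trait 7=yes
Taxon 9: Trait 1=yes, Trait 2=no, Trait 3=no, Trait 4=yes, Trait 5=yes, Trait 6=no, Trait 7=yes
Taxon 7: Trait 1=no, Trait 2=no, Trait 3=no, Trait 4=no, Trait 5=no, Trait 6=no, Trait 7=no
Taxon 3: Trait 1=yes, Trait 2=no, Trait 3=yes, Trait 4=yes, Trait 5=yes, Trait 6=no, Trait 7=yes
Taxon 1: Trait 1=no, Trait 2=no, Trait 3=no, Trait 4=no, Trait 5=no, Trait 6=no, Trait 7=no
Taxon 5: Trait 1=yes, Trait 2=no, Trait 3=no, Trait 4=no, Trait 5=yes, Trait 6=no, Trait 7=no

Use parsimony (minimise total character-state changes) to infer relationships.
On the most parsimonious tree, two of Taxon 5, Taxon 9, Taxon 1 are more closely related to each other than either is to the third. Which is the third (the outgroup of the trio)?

Character polarity is set by the outgroup: the derived state is whichever differs from the outgroup's state, so for Trait 5, Trait 6 the derived state is 'no', and for the remaining characters it is 'yes'.
Trait 1: derived state 'yes' in Taxon 3, Taxon 5, Taxon 6, and Taxon 9 only — synapomorphy for {Taxon 3, Taxon 5, Taxon 6, Taxon 9}.
Trait 2: derived state 'yes' in Taxon 6 only — an autapomorphy, so it tells us nothing about relationships among taxa.
Trait 3 (derived state 'yes') is unique to Taxon 3 (autapomorphy; uninformative for grouping).
Trait 4: derived state 'yes' in Taxon 3 and Taxon 9 only — synapomorphy for {Taxon 3, Taxon 9}.
Trait 5: derived state 'no' in Taxon 1 and Taxon 7 only — synapomorphy for {Taxon 1, Taxon 7}.
All ingroup taxa share the derived state 'no' for Trait 6; it defines the ingroup but does not resolve relationships within it.
Trait 7 (derived state 'yes') is shared by Taxon 3, Taxon 6, and Taxon 9 — a synapomorphy uniting that clade.
Most parsimonious ingroup topology: (((Taxon 6,(Taxon 9,Taxon 3)),Taxon 5),(Taxon 7,Taxon 1)).
Taxon 5 and Taxon 9 share a more recent common ancestor with each other than either does with Taxon 1, so Taxon 1 is the least closely related of the three.

Taxon 1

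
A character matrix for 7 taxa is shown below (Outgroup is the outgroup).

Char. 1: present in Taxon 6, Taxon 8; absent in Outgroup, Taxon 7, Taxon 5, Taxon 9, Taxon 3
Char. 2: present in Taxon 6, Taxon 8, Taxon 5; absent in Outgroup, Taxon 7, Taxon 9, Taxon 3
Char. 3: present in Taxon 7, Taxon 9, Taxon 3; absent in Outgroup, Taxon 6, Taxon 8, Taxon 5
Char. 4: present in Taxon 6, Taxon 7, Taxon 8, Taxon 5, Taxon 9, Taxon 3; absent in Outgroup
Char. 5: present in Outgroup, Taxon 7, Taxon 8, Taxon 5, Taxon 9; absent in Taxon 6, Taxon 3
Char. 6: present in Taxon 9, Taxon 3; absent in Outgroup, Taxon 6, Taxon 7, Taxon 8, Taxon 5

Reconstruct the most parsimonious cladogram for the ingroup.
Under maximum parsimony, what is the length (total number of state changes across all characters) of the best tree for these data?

Character polarity is set by the outgroup: the derived state is whichever differs from the outgroup's state, so for Char. 5 the derived state is 'absent', and for the remaining characters it is 'present'.
Char. 1 (derived state 'present') is shared by Taxon 6 and Taxon 8 — a synapomorphy uniting that clade.
Char. 2: derived state 'present' in Taxon 5, Taxon 6, and Taxon 8 only — synapomorphy for {Taxon 5, Taxon 6, Taxon 8}.
Char. 3 (derived state 'present') is shared by Taxon 3, Taxon 7, and Taxon 9 — a synapomorphy uniting that clade.
All ingroup taxa share the derived state 'present' for Char. 4; it defines the ingroup but does not resolve relationships within it.
Char. 5 groups Taxon 3 and Taxon 6, which is incompatible with the clades supported by the remaining characters; treating it as convergent (homoplasy) costs fewer steps than any alternative tree.
Only Taxon 3 and Taxon 9 show the derived state 'present' for Char. 6, supporting them as a clade.
Most parsimonious ingroup topology: (((Taxon 6,Taxon 8),Taxon 5),(Taxon 7,(Taxon 9,Taxon 3))).
Changes per character on this tree: Char. 1: 1; Char. 2: 1; Char. 3: 1; Char. 4: 1; Char. 5: 2; Char. 6: 1.
Total = 7.

7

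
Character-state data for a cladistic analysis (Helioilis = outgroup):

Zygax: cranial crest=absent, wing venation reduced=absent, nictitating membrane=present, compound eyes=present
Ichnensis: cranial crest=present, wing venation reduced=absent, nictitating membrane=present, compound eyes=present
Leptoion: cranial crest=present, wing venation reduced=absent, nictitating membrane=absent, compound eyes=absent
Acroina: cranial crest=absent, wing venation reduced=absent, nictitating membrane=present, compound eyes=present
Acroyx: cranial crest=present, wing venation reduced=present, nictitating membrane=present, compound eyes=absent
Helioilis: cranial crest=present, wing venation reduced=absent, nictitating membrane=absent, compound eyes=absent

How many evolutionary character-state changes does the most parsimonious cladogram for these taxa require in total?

4

Character polarity is set by the outgroup: the derived state is whichever differs from the outgroup's state, so for cranial crest the derived state is 'absent', and for the remaining characters it is 'present'.
cranial crest: derived state 'absent' in Acroina and Zygax only — synapomorphy for {Acroina, Zygax}.
wing venation reduced: derived state 'present' in Acroyx only — an autapomorphy, so it tells us nothing about relationships among taxa.
nictitating membrane: derived state 'present' in Acroina, Acroyx, Ichnensis, and Zygax only — synapomorphy for {Acroina, Acroyx, Ichnensis, Zygax}.
compound eyes: derived state 'present' in Acroina, Ichnensis, and Zygax only — synapomorphy for {Acroina, Ichnensis, Zygax}.
Most parsimonious ingroup topology: ((((Acroina,Zygax),Ichnensis),Acroyx),Leptoion).
Changes per character on this tree: cranial crest: 1; wing venation reduced: 1; nictitating membrane: 1; compound eyes: 1.
Total = 4.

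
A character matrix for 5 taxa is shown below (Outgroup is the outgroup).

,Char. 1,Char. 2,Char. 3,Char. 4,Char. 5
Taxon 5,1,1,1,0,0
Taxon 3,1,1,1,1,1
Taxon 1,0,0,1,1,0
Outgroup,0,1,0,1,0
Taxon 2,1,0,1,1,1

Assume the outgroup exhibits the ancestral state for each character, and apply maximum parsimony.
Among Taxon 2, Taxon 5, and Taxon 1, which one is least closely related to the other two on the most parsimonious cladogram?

Taxon 1

Character polarity is set by the outgroup: the derived state is whichever differs from the outgroup's state, so for Char. 2, Char. 4 the derived state is '0', and for the remaining characters it is '1'.
Only Taxon 2, Taxon 3, and Taxon 5 show the derived state '1' for Char. 1, supporting them as a clade.
Char. 2 groups Taxon 1 and Taxon 2, which is incompatible with the clades supported by the remaining characters; treating it as convergent (homoplasy) costs fewer steps than any alternative tree.
Char. 3 (derived state '1') is shared by all ingroup taxa — unites the whole ingroup.
Char. 4: derived state '0' in Taxon 5 only — an autapomorphy, so it tells us nothing about relationships among taxa.
Only Taxon 2 and Taxon 3 show the derived state '1' for Char. 5, supporting them as a clade.
Most parsimonious ingroup topology: (((Taxon 2,Taxon 3),Taxon 5),Taxon 1).
Taxon 5 and Taxon 2 share a more recent common ancestor with each other than either does with Taxon 1, so Taxon 1 is the least closely related of the three.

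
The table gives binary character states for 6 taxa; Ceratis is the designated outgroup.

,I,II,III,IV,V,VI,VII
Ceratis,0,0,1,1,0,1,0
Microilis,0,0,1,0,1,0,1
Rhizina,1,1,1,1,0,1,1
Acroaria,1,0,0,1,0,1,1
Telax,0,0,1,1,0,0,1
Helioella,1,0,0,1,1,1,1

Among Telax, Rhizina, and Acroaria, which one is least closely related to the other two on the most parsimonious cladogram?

Telax

Character polarity is set by the outgroup: the derived state is whichever differs from the outgroup's state, so for III, IV, VI the derived state is '0', and for the remaining characters it is '1'.
Only Acroaria, Helioella, and Rhizina show the derived state '1' for I, supporting them as a clade.
II: derived state '1' in Rhizina only — an autapomorphy, so it tells us nothing about relationships among taxa.
III: derived state '0' in Acroaria and Helioella only — synapomorphy for {Acroaria, Helioella}.
IV: derived state '0' in Microilis only — an autapomorphy, so it tells us nothing about relationships among taxa.
V groups Helioella and Microilis, which is incompatible with the clades supported by the remaining characters; treating it as convergent (homoplasy) costs fewer steps than any alternative tree.
VI: derived state '0' in Microilis and Telax only — synapomorphy for {Microilis, Telax}.
All ingroup taxa share the derived state '1' for VII; it defines the ingroup but does not resolve relationships within it.
Most parsimonious ingroup topology: ((Microilis,Telax),(Rhizina,(Acroaria,Helioella))).
Rhizina and Acroaria share a more recent common ancestor with each other than either does with Telax, so Telax is the least closely related of the three.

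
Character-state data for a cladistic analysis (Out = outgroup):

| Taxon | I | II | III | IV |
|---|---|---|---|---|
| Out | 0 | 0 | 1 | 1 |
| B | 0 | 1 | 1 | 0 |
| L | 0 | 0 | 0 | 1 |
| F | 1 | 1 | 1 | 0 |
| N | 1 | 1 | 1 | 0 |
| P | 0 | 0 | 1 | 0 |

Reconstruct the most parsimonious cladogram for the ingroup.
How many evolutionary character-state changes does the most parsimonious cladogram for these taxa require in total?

Character polarity is set by the outgroup: the derived state is whichever differs from the outgroup's state, so for III, IV the derived state is '0', and for the remaining characters it is '1'.
I (derived state '1') is shared by F and N — a synapomorphy uniting that clade.
Only B, F, and N show the derived state '1' for II, supporting them as a clade.
III (derived state '0') is unique to L (autapomorphy; uninformative for grouping).
IV: derived state '0' in B, F, N, and P only — synapomorphy for {B, F, N, P}.
Most parsimonious ingroup topology: (((B,(F,N)),P),L).
Changes per character on this tree: I: 1; II: 1; III: 1; IV: 1.
Total = 4.

4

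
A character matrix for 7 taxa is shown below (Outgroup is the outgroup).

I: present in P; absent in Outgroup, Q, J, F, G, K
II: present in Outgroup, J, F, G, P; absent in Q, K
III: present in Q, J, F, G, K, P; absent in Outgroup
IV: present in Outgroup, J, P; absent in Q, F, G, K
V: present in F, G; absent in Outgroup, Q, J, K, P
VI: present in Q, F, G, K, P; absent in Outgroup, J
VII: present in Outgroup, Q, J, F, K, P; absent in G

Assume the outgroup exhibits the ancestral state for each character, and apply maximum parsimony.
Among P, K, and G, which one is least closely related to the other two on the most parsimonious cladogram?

Character polarity is set by the outgroup: the derived state is whichever differs from the outgroup's state, so for II, IV, VII the derived state is 'absent', and for the remaining characters it is 'present'.
I: derived state 'present' in P only — an autapomorphy, so it tells us nothing about relationships among taxa.
Only K and Q show the derived state 'absent' for II, supporting them as a clade.
III (derived state 'present') is shared by all ingroup taxa — unites the whole ingroup.
IV: derived state 'absent' in F, G, K, and Q only — synapomorphy for {F, G, K, Q}.
Only F and G show the derived state 'present' for V, supporting them as a clade.
VI (derived state 'present') is shared by F, G, K, P, and Q — a synapomorphy uniting that clade.
VII (derived state 'absent') is unique to G (autapomorphy; uninformative for grouping).
Most parsimonious ingroup topology: ((((Q,K),(F,G)),P),J).
K and G share a more recent common ancestor with each other than either does with P, so P is the least closely related of the three.

P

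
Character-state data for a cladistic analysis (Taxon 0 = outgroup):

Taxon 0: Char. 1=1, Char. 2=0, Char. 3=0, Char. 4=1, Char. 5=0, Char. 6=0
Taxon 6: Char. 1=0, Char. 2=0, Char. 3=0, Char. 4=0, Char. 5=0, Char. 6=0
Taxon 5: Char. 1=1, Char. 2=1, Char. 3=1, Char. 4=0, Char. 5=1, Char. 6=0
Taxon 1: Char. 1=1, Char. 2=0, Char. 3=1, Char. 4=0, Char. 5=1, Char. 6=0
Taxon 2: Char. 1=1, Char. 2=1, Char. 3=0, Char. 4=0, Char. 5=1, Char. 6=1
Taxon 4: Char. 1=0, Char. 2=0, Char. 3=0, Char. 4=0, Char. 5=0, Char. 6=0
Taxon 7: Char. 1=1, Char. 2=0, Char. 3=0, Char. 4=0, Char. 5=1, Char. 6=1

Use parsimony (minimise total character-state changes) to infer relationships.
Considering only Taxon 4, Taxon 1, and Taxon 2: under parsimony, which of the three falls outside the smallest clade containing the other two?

Character polarity is set by the outgroup: the derived state is whichever differs from the outgroup's state, so for Char. 1, Char. 4 the derived state is '0', and for the remaining characters it is '1'.
Char. 1: derived state '0' in Taxon 4 and Taxon 6 only — synapomorphy for {Taxon 4, Taxon 6}.
Char. 2 (state '1') occurs in Taxon 2 and Taxon 5 but conflicts with the nesting implied by the other characters — most parsimoniously interpreted as homoplasy.
Only Taxon 1 and Taxon 5 show the derived state '1' for Char. 3, supporting them as a clade.
Char. 4 (derived state '0') is shared by all ingroup taxa — unites the whole ingroup.
Char. 5 (derived state '1') is shared by Taxon 1, Taxon 2, Taxon 5, and Taxon 7 — a synapomorphy uniting that clade.
Only Taxon 2 and Taxon 7 show the derived state '1' for Char. 6, supporting them as a clade.
Most parsimonious ingroup topology: ((Taxon 6,Taxon 4),((Taxon 5,Taxon 1),(Taxon 2,Taxon 7))).
Taxon 2 and Taxon 1 share a more recent common ancestor with each other than either does with Taxon 4, so Taxon 4 is the least closely related of the three.

Taxon 4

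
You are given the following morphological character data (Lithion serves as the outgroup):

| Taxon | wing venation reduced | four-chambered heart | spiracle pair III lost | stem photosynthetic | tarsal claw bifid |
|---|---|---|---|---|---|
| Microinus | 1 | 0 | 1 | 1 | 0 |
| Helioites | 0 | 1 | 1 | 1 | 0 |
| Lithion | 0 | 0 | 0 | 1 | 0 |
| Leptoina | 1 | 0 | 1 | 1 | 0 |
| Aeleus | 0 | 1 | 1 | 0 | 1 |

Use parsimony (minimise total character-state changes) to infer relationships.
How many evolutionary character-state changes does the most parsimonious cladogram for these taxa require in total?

5

Character polarity is set by the outgroup: the derived state is whichever differs from the outgroup's state, so for stem photosynthetic the derived state is '0', and for the remaining characters it is '1'.
wing venation reduced (derived state '1') is shared by Leptoina and Microinus — a synapomorphy uniting that clade.
four-chambered heart (derived state '1') is shared by Aeleus and Helioites — a synapomorphy uniting that clade.
spiracle pair III lost (derived state '1') is shared by all ingroup taxa — unites the whole ingroup.
stem photosynthetic (derived state '0') is unique to Aeleus (autapomorphy; uninformative for grouping).
tarsal claw bifid (derived state '1') is unique to Aeleus (autapomorphy; uninformative for grouping).
Most parsimonious ingroup topology: ((Leptoina,Microinus),(Aeleus,Helioites)).
Changes per character on this tree: wing venation reduced: 1; four-chambered heart: 1; spiracle pair III lost: 1; stem photosynthetic: 1; tarsal claw bifid: 1.
Total = 5.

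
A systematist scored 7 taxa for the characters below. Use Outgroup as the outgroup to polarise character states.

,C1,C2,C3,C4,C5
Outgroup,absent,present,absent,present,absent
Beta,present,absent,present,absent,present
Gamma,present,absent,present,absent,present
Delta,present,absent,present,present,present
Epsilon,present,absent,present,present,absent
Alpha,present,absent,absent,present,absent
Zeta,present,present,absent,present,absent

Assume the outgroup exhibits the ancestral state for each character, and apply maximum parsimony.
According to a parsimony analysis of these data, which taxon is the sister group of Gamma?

Beta

Character polarity is set by the outgroup: the derived state is whichever differs from the outgroup's state, so for C2, C4 the derived state is 'absent', and for the remaining characters it is 'present'.
C1 (derived state 'present') is shared by all ingroup taxa — unites the whole ingroup.
Only Alpha, Beta, Delta, Epsilon, and Gamma show the derived state 'absent' for C2, supporting them as a clade.
Only Beta, Delta, Epsilon, and Gamma show the derived state 'present' for C3, supporting them as a clade.
C4: derived state 'absent' in Beta and Gamma only — synapomorphy for {Beta, Gamma}.
C5: derived state 'present' in Beta, Delta, and Gamma only — synapomorphy for {Beta, Delta, Gamma}.
Most parsimonious ingroup topology: (((((Beta,Gamma),Delta),Epsilon),Alpha),Zeta).
Gamma and Beta form a cherry on this tree, so they are sister taxa.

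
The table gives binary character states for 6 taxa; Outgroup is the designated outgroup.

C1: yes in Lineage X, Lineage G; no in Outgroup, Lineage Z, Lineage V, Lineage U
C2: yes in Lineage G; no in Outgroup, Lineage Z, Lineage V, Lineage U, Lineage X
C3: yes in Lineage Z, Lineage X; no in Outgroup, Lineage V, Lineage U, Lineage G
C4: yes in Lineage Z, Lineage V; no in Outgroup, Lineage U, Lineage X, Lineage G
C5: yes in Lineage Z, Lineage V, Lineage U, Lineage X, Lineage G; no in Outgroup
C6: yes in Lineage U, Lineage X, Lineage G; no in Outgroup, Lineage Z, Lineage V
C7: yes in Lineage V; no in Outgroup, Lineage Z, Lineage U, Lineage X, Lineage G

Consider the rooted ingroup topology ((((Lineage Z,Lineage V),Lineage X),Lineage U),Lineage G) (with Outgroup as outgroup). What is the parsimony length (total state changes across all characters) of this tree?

10

Map each character onto ((((Lineage Z,Lineage V),Lineage X),Lineage U),Lineage G) (rooted by Outgroup) and count the minimum state changes it requires (Fitch parsimony):
C1: 2; C2: 1; C3: 2; C4: 1; C5: 1; C6: 2; C7: 1.
Total tree length = 10.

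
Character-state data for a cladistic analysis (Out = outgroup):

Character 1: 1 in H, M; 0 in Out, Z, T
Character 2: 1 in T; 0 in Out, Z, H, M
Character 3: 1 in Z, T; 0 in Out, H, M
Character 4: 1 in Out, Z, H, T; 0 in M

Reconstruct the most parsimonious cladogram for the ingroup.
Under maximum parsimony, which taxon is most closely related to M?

H

Character polarity is set by the outgroup: the derived state is whichever differs from the outgroup's state, so for Character 4 the derived state is '0', and for the remaining characters it is '1'.
Character 1: derived state '1' in H and M only — synapomorphy for {H, M}.
Character 2: derived state '1' in T only — an autapomorphy, so it tells us nothing about relationships among taxa.
Only T and Z show the derived state '1' for Character 3, supporting them as a clade.
Character 4 (derived state '0') is unique to M (autapomorphy; uninformative for grouping).
Most parsimonious ingroup topology: ((Z,T),(H,M)).
M and H form a cherry on this tree, so they are sister taxa.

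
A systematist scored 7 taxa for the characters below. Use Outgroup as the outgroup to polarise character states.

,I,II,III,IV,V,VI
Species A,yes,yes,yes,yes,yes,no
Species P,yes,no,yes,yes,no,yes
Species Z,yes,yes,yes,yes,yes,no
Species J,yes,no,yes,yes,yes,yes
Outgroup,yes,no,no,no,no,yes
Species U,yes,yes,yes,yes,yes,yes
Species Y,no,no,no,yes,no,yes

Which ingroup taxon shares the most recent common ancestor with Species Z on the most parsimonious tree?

Character polarity is set by the outgroup: the derived state is whichever differs from the outgroup's state, so for I, VI the derived state is 'no', and for the remaining characters it is 'yes'.
I (derived state 'no') is unique to Species Y (autapomorphy; uninformative for grouping).
Only Species A, Species U, and Species Z show the derived state 'yes' for II, supporting them as a clade.
III (derived state 'yes') is shared by Species A, Species J, Species P, Species U, and Species Z — a synapomorphy uniting that clade.
IV (derived state 'yes') is shared by all ingroup taxa — unites the whole ingroup.
V (derived state 'yes') is shared by Species A, Species J, Species U, and Species Z — a synapomorphy uniting that clade.
VI (derived state 'no') is shared by Species A and Species Z — a synapomorphy uniting that clade.
Most parsimonious ingroup topology: ((Species P,(((Species A,Species Z),Species U),Species J)),Species Y).
Species Z and Species A form a cherry on this tree, so they are sister taxa.

Species A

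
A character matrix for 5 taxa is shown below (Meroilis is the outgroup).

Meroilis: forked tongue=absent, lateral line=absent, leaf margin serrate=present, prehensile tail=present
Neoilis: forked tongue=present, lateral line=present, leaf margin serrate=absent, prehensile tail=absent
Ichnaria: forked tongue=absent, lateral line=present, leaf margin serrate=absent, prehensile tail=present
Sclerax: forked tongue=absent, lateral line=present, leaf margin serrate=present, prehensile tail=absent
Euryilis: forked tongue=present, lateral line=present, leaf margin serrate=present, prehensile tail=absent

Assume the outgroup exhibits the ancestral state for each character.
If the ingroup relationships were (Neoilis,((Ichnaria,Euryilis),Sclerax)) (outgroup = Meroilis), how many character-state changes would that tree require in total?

Map each character onto (Neoilis,((Ichnaria,Euryilis),Sclerax)) (rooted by Meroilis) and count the minimum state changes it requires (Fitch parsimony):
forked tongue: 2; lateral line: 1; leaf margin serrate: 2; prehensile tail: 2.
Total tree length = 7.

7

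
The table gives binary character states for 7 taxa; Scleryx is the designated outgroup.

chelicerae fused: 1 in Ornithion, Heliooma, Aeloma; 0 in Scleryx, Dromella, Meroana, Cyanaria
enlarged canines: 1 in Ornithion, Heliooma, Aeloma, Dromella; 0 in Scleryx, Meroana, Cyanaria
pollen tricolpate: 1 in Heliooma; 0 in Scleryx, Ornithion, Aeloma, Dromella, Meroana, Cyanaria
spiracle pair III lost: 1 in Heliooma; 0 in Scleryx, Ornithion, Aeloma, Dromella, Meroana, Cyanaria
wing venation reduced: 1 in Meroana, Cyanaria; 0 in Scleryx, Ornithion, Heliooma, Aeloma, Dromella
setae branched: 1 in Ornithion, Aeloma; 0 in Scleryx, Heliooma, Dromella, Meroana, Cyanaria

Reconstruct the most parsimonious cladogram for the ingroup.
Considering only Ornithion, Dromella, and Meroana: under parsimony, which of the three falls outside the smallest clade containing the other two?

The outgroup has state '0' for every character, so '1' is the derived state throughout.
chelicerae fused: derived state '1' in Aeloma, Heliooma, and Ornithion only — synapomorphy for {Aeloma, Heliooma, Ornithion}.
enlarged canines (derived state '1') is shared by Aeloma, Dromella, Heliooma, and Ornithion — a synapomorphy uniting that clade.
pollen tricolpate (derived state '1') is unique to Heliooma (autapomorphy; uninformative for grouping).
spiracle pair III lost (derived state '1') is unique to Heliooma (autapomorphy; uninformative for grouping).
Only Cyanaria and Meroana show the derived state '1' for wing venation reduced, supporting them as a clade.
setae branched (derived state '1') is shared by Aeloma and Ornithion — a synapomorphy uniting that clade.
Most parsimonious ingroup topology: ((((Ornithion,Aeloma),Heliooma),Dromella),(Meroana,Cyanaria)).
Ornithion and Dromella share a more recent common ancestor with each other than either does with Meroana, so Meroana is the least closely related of the three.

Meroana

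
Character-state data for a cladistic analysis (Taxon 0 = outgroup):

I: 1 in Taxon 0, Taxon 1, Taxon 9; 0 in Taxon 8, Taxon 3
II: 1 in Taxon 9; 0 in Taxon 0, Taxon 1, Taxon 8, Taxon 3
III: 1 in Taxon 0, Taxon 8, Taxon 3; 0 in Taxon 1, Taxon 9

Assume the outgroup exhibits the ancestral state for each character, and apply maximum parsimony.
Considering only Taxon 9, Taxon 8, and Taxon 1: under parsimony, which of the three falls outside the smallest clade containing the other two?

Taxon 8

Character polarity is set by the outgroup: the derived state is whichever differs from the outgroup's state, so for I, III the derived state is '0', and for the remaining characters it is '1'.
I: derived state '0' in Taxon 3 and Taxon 8 only — synapomorphy for {Taxon 3, Taxon 8}.
II: derived state '1' in Taxon 9 only — an autapomorphy, so it tells us nothing about relationships among taxa.
III: derived state '0' in Taxon 1 and Taxon 9 only — synapomorphy for {Taxon 1, Taxon 9}.
Most parsimonious ingroup topology: ((Taxon 1,Taxon 9),(Taxon 8,Taxon 3)).
Taxon 9 and Taxon 1 share a more recent common ancestor with each other than either does with Taxon 8, so Taxon 8 is the least closely related of the three.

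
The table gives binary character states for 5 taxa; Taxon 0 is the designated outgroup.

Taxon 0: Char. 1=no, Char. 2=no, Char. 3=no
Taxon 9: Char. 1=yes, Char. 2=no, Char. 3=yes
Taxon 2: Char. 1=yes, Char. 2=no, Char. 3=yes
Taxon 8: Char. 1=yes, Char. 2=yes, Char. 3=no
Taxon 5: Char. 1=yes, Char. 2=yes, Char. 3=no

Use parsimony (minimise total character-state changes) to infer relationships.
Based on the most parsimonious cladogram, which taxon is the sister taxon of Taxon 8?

The outgroup has state 'no' for every character, so 'yes' is the derived state throughout.
Char. 1 (derived state 'yes') is shared by all ingroup taxa — unites the whole ingroup.
Char. 2: derived state 'yes' in Taxon 5 and Taxon 8 only — synapomorphy for {Taxon 5, Taxon 8}.
Char. 3 (derived state 'yes') is shared by Taxon 2 and Taxon 9 — a synapomorphy uniting that clade.
Most parsimonious ingroup topology: ((Taxon 9,Taxon 2),(Taxon 8,Taxon 5)).
Taxon 8 and Taxon 5 form a cherry on this tree, so they are sister taxa.

Taxon 5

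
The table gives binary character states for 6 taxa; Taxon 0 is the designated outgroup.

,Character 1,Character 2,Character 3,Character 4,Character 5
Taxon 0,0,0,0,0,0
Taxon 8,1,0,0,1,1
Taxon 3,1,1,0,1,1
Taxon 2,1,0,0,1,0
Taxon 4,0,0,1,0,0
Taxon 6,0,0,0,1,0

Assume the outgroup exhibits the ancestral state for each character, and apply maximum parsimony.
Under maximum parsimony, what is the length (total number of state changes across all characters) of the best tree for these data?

The outgroup has state '0' for every character, so '1' is the derived state throughout.
Only Taxon 2, Taxon 3, and Taxon 8 show the derived state '1' for Character 1, supporting them as a clade.
Character 2: derived state '1' in Taxon 3 only — an autapomorphy, so it tells us nothing about relationships among taxa.
Character 3: derived state '1' in Taxon 4 only — an autapomorphy, so it tells us nothing about relationships among taxa.
Character 4: derived state '1' in Taxon 2, Taxon 3, Taxon 6, and Taxon 8 only — synapomorphy for {Taxon 2, Taxon 3, Taxon 6, Taxon 8}.
Character 5: derived state '1' in Taxon 3 and Taxon 8 only — synapomorphy for {Taxon 3, Taxon 8}.
Most parsimonious ingroup topology: ((((Taxon 8,Taxon 3),Taxon 2),Taxon 6),Taxon 4).
Changes per character on this tree: Character 1: 1; Character 2: 1; Character 3: 1; Character 4: 1; Character 5: 1.
Total = 5.

5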